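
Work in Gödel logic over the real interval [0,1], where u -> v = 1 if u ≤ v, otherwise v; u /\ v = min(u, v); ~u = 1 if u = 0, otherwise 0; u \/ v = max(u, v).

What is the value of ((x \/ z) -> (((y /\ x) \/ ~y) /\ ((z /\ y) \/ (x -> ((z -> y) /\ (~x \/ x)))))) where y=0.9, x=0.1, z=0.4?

0.10

(x \/ z) = max(0.1, 0.4) = 0.4
(y /\ x) = min(0.9, 0.1) = 0.1
~y: Gödel ¬ of 0.9 = 0 (operand ≠ 0)
((y /\ x) \/ ~y) = max(0.1, 0) = 0.1
(z /\ y) = min(0.4, 0.9) = 0.4
(z -> y): 0.4 ≤ 0.9, so result = 1
~x: Gödel ¬ of 0.1 = 0 (operand ≠ 0)
(~x \/ x) = max(0, 0.1) = 0.1
((z -> y) /\ (~x \/ x)) = min(1, 0.1) = 0.1
(x -> ((z -> y) /\ (~x \/ x))): 0.1 ≤ 0.1, so result = 1
((z /\ y) \/ (x -> ((z -> y) /\ (~x \/ x)))) = max(0.4, 1) = 1
(((y /\ x) \/ ~y) /\ ((z /\ y) \/ (x -> ((z -> y) /\ (~x \/ x))))) = min(0.1, 1) = 0.1
((x \/ z) -> (((y /\ x) \/ ~y) /\ ((z /\ y) \/ (x -> ((z -> y) /\ (~x \/ x)))))): 0.4 > 0.1, so result = 0.1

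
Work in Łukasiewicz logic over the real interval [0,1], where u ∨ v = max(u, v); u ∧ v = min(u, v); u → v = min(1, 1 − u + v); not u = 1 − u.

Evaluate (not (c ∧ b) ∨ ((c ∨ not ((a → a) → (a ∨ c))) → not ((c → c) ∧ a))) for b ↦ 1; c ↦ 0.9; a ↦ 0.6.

0.50

(c ∧ b) = min(0.9, 1) = 0.9
not (c ∧ b): Łukasiewicz ¬ gives 1 − 0.9 = 0.1
(a → a): min(1, 1 − 0.6 + 0.6) = 1
(a ∨ c) = max(0.6, 0.9) = 0.9
((a → a) → (a ∨ c)): min(1, 1 − 1 + 0.9) = 0.9
not ((a → a) → (a ∨ c)): Łukasiewicz ¬ gives 1 − 0.9 = 0.1
(c ∨ not ((a → a) → (a ∨ c))) = max(0.9, 0.1) = 0.9
(c → c): min(1, 1 − 0.9 + 0.9) = 1
((c → c) ∧ a) = min(1, 0.6) = 0.6
not ((c → c) ∧ a): Łukasiewicz ¬ gives 1 − 0.6 = 0.4
((c ∨ not ((a → a) → (a ∨ c))) → not ((c → c) ∧ a)): min(1, 1 − 0.9 + 0.4) = 0.5
(not (c ∧ b) ∨ ((c ∨ not ((a → a) → (a ∨ c))) → not ((c → c) ∧ a))) = max(0.1, 0.5) = 0.5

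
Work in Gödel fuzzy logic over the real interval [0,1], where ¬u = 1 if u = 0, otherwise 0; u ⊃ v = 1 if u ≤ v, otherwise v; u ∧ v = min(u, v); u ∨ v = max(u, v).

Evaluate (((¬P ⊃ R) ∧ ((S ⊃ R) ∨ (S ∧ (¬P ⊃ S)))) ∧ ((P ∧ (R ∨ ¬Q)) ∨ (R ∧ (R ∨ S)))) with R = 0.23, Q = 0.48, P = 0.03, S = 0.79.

¬P: Gödel ¬ of 0.03 = 0 (operand ≠ 0)
(¬P ⊃ R): 0 ≤ 0.23, so result = 1
(S ⊃ R): 0.79 > 0.23, so result = 0.23
¬P: Gödel ¬ of 0.03 = 0 (operand ≠ 0)
(¬P ⊃ S): 0 ≤ 0.79, so result = 1
(S ∧ (¬P ⊃ S)) = min(0.79, 1) = 0.79
((S ⊃ R) ∨ (S ∧ (¬P ⊃ S))) = max(0.23, 0.79) = 0.79
((¬P ⊃ R) ∧ ((S ⊃ R) ∨ (S ∧ (¬P ⊃ S)))) = min(1, 0.79) = 0.79
¬Q: Gödel ¬ of 0.48 = 0 (operand ≠ 0)
(R ∨ ¬Q) = max(0.23, 0) = 0.23
(P ∧ (R ∨ ¬Q)) = min(0.03, 0.23) = 0.03
(R ∨ S) = max(0.23, 0.79) = 0.79
(R ∧ (R ∨ S)) = min(0.23, 0.79) = 0.23
((P ∧ (R ∨ ¬Q)) ∨ (R ∧ (R ∨ S))) = max(0.03, 0.23) = 0.23
(((¬P ⊃ R) ∧ ((S ⊃ R) ∨ (S ∧ (¬P ⊃ S)))) ∧ ((P ∧ (R ∨ ¬Q)) ∨ (R ∧ (R ∨ S)))) = min(0.79, 0.23) = 0.23

0.23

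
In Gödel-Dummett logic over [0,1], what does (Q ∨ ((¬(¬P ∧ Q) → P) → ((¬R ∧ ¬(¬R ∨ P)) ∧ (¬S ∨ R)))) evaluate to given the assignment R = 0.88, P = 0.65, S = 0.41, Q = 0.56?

¬P: Gödel ¬ of 0.65 = 0 (operand ≠ 0)
(¬P ∧ Q) = min(0, 0.56) = 0
¬(¬P ∧ Q): Gödel ¬ of 0 = 1 (operand is 0)
(¬(¬P ∧ Q) → P): 1 > 0.65, so result = 0.65
¬R: Gödel ¬ of 0.88 = 0 (operand ≠ 0)
¬R: Gödel ¬ of 0.88 = 0 (operand ≠ 0)
(¬R ∨ P) = max(0, 0.65) = 0.65
¬(¬R ∨ P): Gödel ¬ of 0.65 = 0 (operand ≠ 0)
(¬R ∧ ¬(¬R ∨ P)) = min(0, 0) = 0
¬S: Gödel ¬ of 0.41 = 0 (operand ≠ 0)
(¬S ∨ R) = max(0, 0.88) = 0.88
((¬R ∧ ¬(¬R ∨ P)) ∧ (¬S ∨ R)) = min(0, 0.88) = 0
((¬(¬P ∧ Q) → P) → ((¬R ∧ ¬(¬R ∨ P)) ∧ (¬S ∨ R))): 0.65 > 0, so result = 0
(Q ∨ ((¬(¬P ∧ Q) → P) → ((¬R ∧ ¬(¬R ∨ P)) ∧ (¬S ∨ R)))) = max(0.56, 0) = 0.56

0.56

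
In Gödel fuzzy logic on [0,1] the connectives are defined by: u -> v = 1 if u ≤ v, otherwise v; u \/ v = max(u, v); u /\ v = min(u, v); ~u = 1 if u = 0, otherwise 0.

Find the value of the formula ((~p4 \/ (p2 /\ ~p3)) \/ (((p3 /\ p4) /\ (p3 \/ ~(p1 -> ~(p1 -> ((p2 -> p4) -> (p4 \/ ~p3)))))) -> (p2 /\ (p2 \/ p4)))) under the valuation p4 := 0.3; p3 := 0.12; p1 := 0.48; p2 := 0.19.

~p4: Gödel ¬ of 0.3 = 0 (operand ≠ 0)
~p3: Gödel ¬ of 0.12 = 0 (operand ≠ 0)
(p2 /\ ~p3) = min(0.19, 0) = 0
(~p4 \/ (p2 /\ ~p3)) = max(0, 0) = 0
(p3 /\ p4) = min(0.12, 0.3) = 0.12
(p2 -> p4): 0.19 ≤ 0.3, so result = 1
~p3: Gödel ¬ of 0.12 = 0 (operand ≠ 0)
(p4 \/ ~p3) = max(0.3, 0) = 0.3
((p2 -> p4) -> (p4 \/ ~p3)): 1 > 0.3, so result = 0.3
(p1 -> ((p2 -> p4) -> (p4 \/ ~p3))): 0.48 > 0.3, so result = 0.3
~(p1 -> ((p2 -> p4) -> (p4 \/ ~p3))): Gödel ¬ of 0.3 = 0 (operand ≠ 0)
(p1 -> ~(p1 -> ((p2 -> p4) -> (p4 \/ ~p3)))): 0.48 > 0, so result = 0
~(p1 -> ~(p1 -> ((p2 -> p4) -> (p4 \/ ~p3)))): Gödel ¬ of 0 = 1 (operand is 0)
(p3 \/ ~(p1 -> ~(p1 -> ((p2 -> p4) -> (p4 \/ ~p3))))) = max(0.12, 1) = 1
((p3 /\ p4) /\ (p3 \/ ~(p1 -> ~(p1 -> ((p2 -> p4) -> (p4 \/ ~p3)))))) = min(0.12, 1) = 0.12
(p2 \/ p4) = max(0.19, 0.3) = 0.3
(p2 /\ (p2 \/ p4)) = min(0.19, 0.3) = 0.19
(((p3 /\ p4) /\ (p3 \/ ~(p1 -> ~(p1 -> ((p2 -> p4) -> (p4 \/ ~p3)))))) -> (p2 /\ (p2 \/ p4))): 0.12 ≤ 0.19, so result = 1
((~p4 \/ (p2 /\ ~p3)) \/ (((p3 /\ p4) /\ (p3 \/ ~(p1 -> ~(p1 -> ((p2 -> p4) -> (p4 \/ ~p3)))))) -> (p2 /\ (p2 \/ p4)))) = max(0, 1) = 1

1.00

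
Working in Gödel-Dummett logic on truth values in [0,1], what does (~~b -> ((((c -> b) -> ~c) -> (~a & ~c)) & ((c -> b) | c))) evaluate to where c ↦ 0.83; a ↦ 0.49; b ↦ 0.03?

0.83

~b: Gödel ¬ of 0.03 = 0 (operand ≠ 0)
~~b: Gödel ¬ of 0 = 1 (operand is 0)
(c -> b): 0.83 > 0.03, so result = 0.03
~c: Gödel ¬ of 0.83 = 0 (operand ≠ 0)
((c -> b) -> ~c): 0.03 > 0, so result = 0
~a: Gödel ¬ of 0.49 = 0 (operand ≠ 0)
~c: Gödel ¬ of 0.83 = 0 (operand ≠ 0)
(~a & ~c) = min(0, 0) = 0
(((c -> b) -> ~c) -> (~a & ~c)): 0 ≤ 0, so result = 1
(c -> b): 0.83 > 0.03, so result = 0.03
((c -> b) | c) = max(0.03, 0.83) = 0.83
((((c -> b) -> ~c) -> (~a & ~c)) & ((c -> b) | c)) = min(1, 0.83) = 0.83
(~~b -> ((((c -> b) -> ~c) -> (~a & ~c)) & ((c -> b) | c))): 1 > 0.83, so result = 0.83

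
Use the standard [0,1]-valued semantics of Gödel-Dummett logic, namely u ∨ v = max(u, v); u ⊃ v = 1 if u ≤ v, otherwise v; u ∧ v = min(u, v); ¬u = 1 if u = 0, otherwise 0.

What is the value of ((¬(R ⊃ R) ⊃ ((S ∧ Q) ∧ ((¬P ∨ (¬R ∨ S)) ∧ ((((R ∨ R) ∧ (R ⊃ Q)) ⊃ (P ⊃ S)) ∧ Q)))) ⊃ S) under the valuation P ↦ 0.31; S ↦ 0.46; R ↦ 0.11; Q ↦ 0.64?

0.46

(R ⊃ R): 0.11 ≤ 0.11, so result = 1
¬(R ⊃ R): Gödel ¬ of 1 = 0 (operand ≠ 0)
(S ∧ Q) = min(0.46, 0.64) = 0.46
¬P: Gödel ¬ of 0.31 = 0 (operand ≠ 0)
¬R: Gödel ¬ of 0.11 = 0 (operand ≠ 0)
(¬R ∨ S) = max(0, 0.46) = 0.46
(¬P ∨ (¬R ∨ S)) = max(0, 0.46) = 0.46
(R ∨ R) = max(0.11, 0.11) = 0.11
(R ⊃ Q): 0.11 ≤ 0.64, so result = 1
((R ∨ R) ∧ (R ⊃ Q)) = min(0.11, 1) = 0.11
(P ⊃ S): 0.31 ≤ 0.46, so result = 1
(((R ∨ R) ∧ (R ⊃ Q)) ⊃ (P ⊃ S)): 0.11 ≤ 1, so result = 1
((((R ∨ R) ∧ (R ⊃ Q)) ⊃ (P ⊃ S)) ∧ Q) = min(1, 0.64) = 0.64
((¬P ∨ (¬R ∨ S)) ∧ ((((R ∨ R) ∧ (R ⊃ Q)) ⊃ (P ⊃ S)) ∧ Q)) = min(0.46, 0.64) = 0.46
((S ∧ Q) ∧ ((¬P ∨ (¬R ∨ S)) ∧ ((((R ∨ R) ∧ (R ⊃ Q)) ⊃ (P ⊃ S)) ∧ Q))) = min(0.46, 0.46) = 0.46
(¬(R ⊃ R) ⊃ ((S ∧ Q) ∧ ((¬P ∨ (¬R ∨ S)) ∧ ((((R ∨ R) ∧ (R ⊃ Q)) ⊃ (P ⊃ S)) ∧ Q)))): 0 ≤ 0.46, so result = 1
((¬(R ⊃ R) ⊃ ((S ∧ Q) ∧ ((¬P ∨ (¬R ∨ S)) ∧ ((((R ∨ R) ∧ (R ⊃ Q)) ⊃ (P ⊃ S)) ∧ Q)))) ⊃ S): 1 > 0.46, so result = 0.46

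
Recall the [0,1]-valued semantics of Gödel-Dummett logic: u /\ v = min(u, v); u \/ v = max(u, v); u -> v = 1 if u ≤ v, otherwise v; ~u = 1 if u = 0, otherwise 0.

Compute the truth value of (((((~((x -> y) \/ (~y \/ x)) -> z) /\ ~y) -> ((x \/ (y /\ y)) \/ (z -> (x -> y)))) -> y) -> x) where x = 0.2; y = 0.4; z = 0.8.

(x -> y): 0.2 ≤ 0.4, so result = 1
~y: Gödel ¬ of 0.4 = 0 (operand ≠ 0)
(~y \/ x) = max(0, 0.2) = 0.2
((x -> y) \/ (~y \/ x)) = max(1, 0.2) = 1
~((x -> y) \/ (~y \/ x)): Gödel ¬ of 1 = 0 (operand ≠ 0)
(~((x -> y) \/ (~y \/ x)) -> z): 0 ≤ 0.8, so result = 1
~y: Gödel ¬ of 0.4 = 0 (operand ≠ 0)
((~((x -> y) \/ (~y \/ x)) -> z) /\ ~y) = min(1, 0) = 0
(y /\ y) = min(0.4, 0.4) = 0.4
(x \/ (y /\ y)) = max(0.2, 0.4) = 0.4
(x -> y): 0.2 ≤ 0.4, so result = 1
(z -> (x -> y)): 0.8 ≤ 1, so result = 1
((x \/ (y /\ y)) \/ (z -> (x -> y))) = max(0.4, 1) = 1
(((~((x -> y) \/ (~y \/ x)) -> z) /\ ~y) -> ((x \/ (y /\ y)) \/ (z -> (x -> y)))): 0 ≤ 1, so result = 1
((((~((x -> y) \/ (~y \/ x)) -> z) /\ ~y) -> ((x \/ (y /\ y)) \/ (z -> (x -> y)))) -> y): 1 > 0.4, so result = 0.4
(((((~((x -> y) \/ (~y \/ x)) -> z) /\ ~y) -> ((x \/ (y /\ y)) \/ (z -> (x -> y)))) -> y) -> x): 0.4 > 0.2, so result = 0.2

0.20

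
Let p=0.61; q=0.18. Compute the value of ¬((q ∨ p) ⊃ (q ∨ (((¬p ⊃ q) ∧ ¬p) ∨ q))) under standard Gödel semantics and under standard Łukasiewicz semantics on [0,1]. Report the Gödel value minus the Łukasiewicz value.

Gödel evaluation:
  (q ∨ p) = max(0.18, 0.61) = 0.61
  ¬p: Gödel ¬ of 0.61 = 0 (operand ≠ 0)
  (¬p ⊃ q): 0 ≤ 0.18, so result = 1
  ¬p: Gödel ¬ of 0.61 = 0 (operand ≠ 0)
  ((¬p ⊃ q) ∧ ¬p) = min(1, 0) = 0
  (((¬p ⊃ q) ∧ ¬p) ∨ q) = max(0, 0.18) = 0.18
  (q ∨ (((¬p ⊃ q) ∧ ¬p) ∨ q)) = max(0.18, 0.18) = 0.18
  ((q ∨ p) ⊃ (q ∨ (((¬p ⊃ q) ∧ ¬p) ∨ q))): 0.61 > 0.18, so result = 0.18
  ¬((q ∨ p) ⊃ (q ∨ (((¬p ⊃ q) ∧ ¬p) ∨ q))): Gödel ¬ of 0.18 = 0 (operand ≠ 0)
  Gödel value = 0
Łukasiewicz evaluation:
  (q ∨ p) = max(0.18, 0.61) = 0.61
  ¬p: Łukasiewicz ¬ gives 1 − 0.61 = 0.39
  (¬p ⊃ q): min(1, 1 − 0.39 + 0.18) = 0.79
  ¬p: Łukasiewicz ¬ gives 1 − 0.61 = 0.39
  ((¬p ⊃ q) ∧ ¬p) = min(0.79, 0.39) = 0.39
  (((¬p ⊃ q) ∧ ¬p) ∨ q) = max(0.39, 0.18) = 0.39
  (q ∨ (((¬p ⊃ q) ∧ ¬p) ∨ q)) = max(0.18, 0.39) = 0.39
  ((q ∨ p) ⊃ (q ∨ (((¬p ⊃ q) ∧ ¬p) ∨ q))): min(1, 1 − 0.61 + 0.39) = 0.78
  ¬((q ∨ p) ⊃ (q ∨ (((¬p ⊃ q) ∧ ¬p) ∨ q))): Łukasiewicz ¬ gives 1 − 0.78 = 0.22
  Łukasiewicz value = 0.22
Difference: 0 − 0.22 = -0.22

-0.22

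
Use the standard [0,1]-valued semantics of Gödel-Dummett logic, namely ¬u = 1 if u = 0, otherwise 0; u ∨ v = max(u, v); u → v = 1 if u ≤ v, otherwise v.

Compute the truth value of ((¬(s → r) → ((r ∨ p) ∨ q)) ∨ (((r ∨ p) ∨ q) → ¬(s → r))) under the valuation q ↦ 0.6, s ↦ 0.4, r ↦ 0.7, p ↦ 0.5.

(s → r): 0.4 ≤ 0.7, so result = 1
¬(s → r): Gödel ¬ of 1 = 0 (operand ≠ 0)
(r ∨ p) = max(0.7, 0.5) = 0.7
((r ∨ p) ∨ q) = max(0.7, 0.6) = 0.7
(¬(s → r) → ((r ∨ p) ∨ q)): 0 ≤ 0.7, so result = 1
(r ∨ p) = max(0.7, 0.5) = 0.7
((r ∨ p) ∨ q) = max(0.7, 0.6) = 0.7
(s → r): 0.4 ≤ 0.7, so result = 1
¬(s → r): Gödel ¬ of 1 = 0 (operand ≠ 0)
(((r ∨ p) ∨ q) → ¬(s → r)): 0.7 > 0, so result = 0
((¬(s → r) → ((r ∨ p) ∨ q)) ∨ (((r ∨ p) ∨ q) → ¬(s → r))) = max(1, 0) = 1

1.00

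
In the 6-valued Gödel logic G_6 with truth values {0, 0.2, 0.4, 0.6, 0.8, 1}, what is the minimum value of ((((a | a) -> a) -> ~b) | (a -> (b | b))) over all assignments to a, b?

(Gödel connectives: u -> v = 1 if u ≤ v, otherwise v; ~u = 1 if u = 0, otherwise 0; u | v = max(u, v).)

The minimum is attained at a = 0.4, b = 0.2:
  (a | a) = max(0.4, 0.4) = 0.4
  ((a | a) -> a): 0.4 ≤ 0.4, so result = 1
  ~b: Gödel ¬ of 0.2 = 0 (operand ≠ 0)
  (((a | a) -> a) -> ~b): 1 > 0, so result = 0
  (b | b) = max(0.2, 0.2) = 0.2
  (a -> (b | b)): 0.4 > 0.2, so result = 0.2
  ((((a | a) -> a) -> ~b) | (a -> (b | b))) = max(0, 0.2) = 0.2
Checking all 36 assignments confirms none give a value below 0.20.

0.20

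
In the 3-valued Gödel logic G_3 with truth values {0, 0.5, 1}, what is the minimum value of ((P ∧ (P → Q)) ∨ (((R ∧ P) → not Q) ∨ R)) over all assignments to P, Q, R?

The minimum is attained at P = 0.5, Q = 0.5, R = 0.5:
  (P → Q): 0.5 ≤ 0.5, so result = 1
  (P ∧ (P → Q)) = min(0.5, 1) = 0.5
  (R ∧ P) = min(0.5, 0.5) = 0.5
  not Q: Gödel ¬ of 0.5 = 0 (operand ≠ 0)
  ((R ∧ P) → not Q): 0.5 > 0, so result = 0
  (((R ∧ P) → not Q) ∨ R) = max(0, 0.5) = 0.5
  ((P ∧ (P → Q)) ∨ (((R ∧ P) → not Q) ∨ R)) = max(0.5, 0.5) = 0.5
Checking all 27 assignments confirms none give a value below 0.50.

0.50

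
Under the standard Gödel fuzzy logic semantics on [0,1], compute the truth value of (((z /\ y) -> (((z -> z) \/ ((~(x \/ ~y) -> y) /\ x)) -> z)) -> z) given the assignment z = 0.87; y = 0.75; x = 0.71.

0.87

(z /\ y) = min(0.87, 0.75) = 0.75
(z -> z): 0.87 ≤ 0.87, so result = 1
~y: Gödel ¬ of 0.75 = 0 (operand ≠ 0)
(x \/ ~y) = max(0.71, 0) = 0.71
~(x \/ ~y): Gödel ¬ of 0.71 = 0 (operand ≠ 0)
(~(x \/ ~y) -> y): 0 ≤ 0.75, so result = 1
((~(x \/ ~y) -> y) /\ x) = min(1, 0.71) = 0.71
((z -> z) \/ ((~(x \/ ~y) -> y) /\ x)) = max(1, 0.71) = 1
(((z -> z) \/ ((~(x \/ ~y) -> y) /\ x)) -> z): 1 > 0.87, so result = 0.87
((z /\ y) -> (((z -> z) \/ ((~(x \/ ~y) -> y) /\ x)) -> z)): 0.75 ≤ 0.87, so result = 1
(((z /\ y) -> (((z -> z) \/ ((~(x \/ ~y) -> y) /\ x)) -> z)) -> z): 1 > 0.87, so result = 0.87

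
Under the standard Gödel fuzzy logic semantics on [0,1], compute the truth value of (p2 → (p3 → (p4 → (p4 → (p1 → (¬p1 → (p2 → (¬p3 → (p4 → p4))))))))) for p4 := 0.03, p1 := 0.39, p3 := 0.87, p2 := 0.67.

¬p1: Gödel ¬ of 0.39 = 0 (operand ≠ 0)
¬p3: Gödel ¬ of 0.87 = 0 (operand ≠ 0)
(p4 → p4): 0.03 ≤ 0.03, so result = 1
(¬p3 → (p4 → p4)): 0 ≤ 1, so result = 1
(p2 → (¬p3 → (p4 → p4))): 0.67 ≤ 1, so result = 1
(¬p1 → (p2 → (¬p3 → (p4 → p4)))): 0 ≤ 1, so result = 1
(p1 → (¬p1 → (p2 → (¬p3 → (p4 → p4))))): 0.39 ≤ 1, so result = 1
(p4 → (p1 → (¬p1 → (p2 → (¬p3 → (p4 → p4)))))): 0.03 ≤ 1, so result = 1
(p4 → (p4 → (p1 → (¬p1 → (p2 → (¬p3 → (p4 → p4))))))): 0.03 ≤ 1, so result = 1
(p3 → (p4 → (p4 → (p1 → (¬p1 → (p2 → (¬p3 → (p4 → p4)))))))): 0.87 ≤ 1, so result = 1
(p2 → (p3 → (p4 → (p4 → (p1 → (¬p1 → (p2 → (¬p3 → (p4 → p4))))))))): 0.67 ≤ 1, so result = 1

1.00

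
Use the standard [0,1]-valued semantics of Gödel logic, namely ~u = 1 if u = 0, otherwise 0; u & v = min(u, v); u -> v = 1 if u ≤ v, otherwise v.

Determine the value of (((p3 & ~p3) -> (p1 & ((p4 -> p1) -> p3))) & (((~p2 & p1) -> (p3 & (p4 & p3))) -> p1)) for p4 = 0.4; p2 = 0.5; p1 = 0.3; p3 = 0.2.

0.30

~p3: Gödel ¬ of 0.2 = 0 (operand ≠ 0)
(p3 & ~p3) = min(0.2, 0) = 0
(p4 -> p1): 0.4 > 0.3, so result = 0.3
((p4 -> p1) -> p3): 0.3 > 0.2, so result = 0.2
(p1 & ((p4 -> p1) -> p3)) = min(0.3, 0.2) = 0.2
((p3 & ~p3) -> (p1 & ((p4 -> p1) -> p3))): 0 ≤ 0.2, so result = 1
~p2: Gödel ¬ of 0.5 = 0 (operand ≠ 0)
(~p2 & p1) = min(0, 0.3) = 0
(p4 & p3) = min(0.4, 0.2) = 0.2
(p3 & (p4 & p3)) = min(0.2, 0.2) = 0.2
((~p2 & p1) -> (p3 & (p4 & p3))): 0 ≤ 0.2, so result = 1
(((~p2 & p1) -> (p3 & (p4 & p3))) -> p1): 1 > 0.3, so result = 0.3
(((p3 & ~p3) -> (p1 & ((p4 -> p1) -> p3))) & (((~p2 & p1) -> (p3 & (p4 & p3))) -> p1)) = min(1, 0.3) = 0.3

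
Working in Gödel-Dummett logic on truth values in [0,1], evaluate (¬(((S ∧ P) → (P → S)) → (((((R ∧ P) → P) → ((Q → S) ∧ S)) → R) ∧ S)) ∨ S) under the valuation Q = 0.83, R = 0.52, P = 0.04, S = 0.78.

(S ∧ P) = min(0.78, 0.04) = 0.04
(P → S): 0.04 ≤ 0.78, so result = 1
((S ∧ P) → (P → S)): 0.04 ≤ 1, so result = 1
(R ∧ P) = min(0.52, 0.04) = 0.04
((R ∧ P) → P): 0.04 ≤ 0.04, so result = 1
(Q → S): 0.83 > 0.78, so result = 0.78
((Q → S) ∧ S) = min(0.78, 0.78) = 0.78
(((R ∧ P) → P) → ((Q → S) ∧ S)): 1 > 0.78, so result = 0.78
((((R ∧ P) → P) → ((Q → S) ∧ S)) → R): 0.78 > 0.52, so result = 0.52
(((((R ∧ P) → P) → ((Q → S) ∧ S)) → R) ∧ S) = min(0.52, 0.78) = 0.52
(((S ∧ P) → (P → S)) → (((((R ∧ P) → P) → ((Q → S) ∧ S)) → R) ∧ S)): 1 > 0.52, so result = 0.52
¬(((S ∧ P) → (P → S)) → (((((R ∧ P) → P) → ((Q → S) ∧ S)) → R) ∧ S)): Gödel ¬ of 0.52 = 0 (operand ≠ 0)
(¬(((S ∧ P) → (P → S)) → (((((R ∧ P) → P) → ((Q → S) ∧ S)) → R) ∧ S)) ∨ S) = max(0, 0.78) = 0.78

0.78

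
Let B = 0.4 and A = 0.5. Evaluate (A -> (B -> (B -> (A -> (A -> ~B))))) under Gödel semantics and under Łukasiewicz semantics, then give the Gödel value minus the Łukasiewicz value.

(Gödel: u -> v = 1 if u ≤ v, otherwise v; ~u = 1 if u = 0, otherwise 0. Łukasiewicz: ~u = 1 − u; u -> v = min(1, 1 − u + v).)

-1.00

Gödel evaluation:
  ~B: Gödel ¬ of 0.4 = 0 (operand ≠ 0)
  (A -> ~B): 0.5 > 0, so result = 0
  (A -> (A -> ~B)): 0.5 > 0, so result = 0
  (B -> (A -> (A -> ~B))): 0.4 > 0, so result = 0
  (B -> (B -> (A -> (A -> ~B)))): 0.4 > 0, so result = 0
  (A -> (B -> (B -> (A -> (A -> ~B))))): 0.5 > 0, so result = 0
  Gödel value = 0
Łukasiewicz evaluation:
  ~B: Łukasiewicz ¬ gives 1 − 0.4 = 0.6
  (A -> ~B): min(1, 1 − 0.5 + 0.6) = 1
  (A -> (A -> ~B)): min(1, 1 − 0.5 + 1) = 1
  (B -> (A -> (A -> ~B))): min(1, 1 − 0.4 + 1) = 1
  (B -> (B -> (A -> (A -> ~B)))): min(1, 1 − 0.4 + 1) = 1
  (A -> (B -> (B -> (A -> (A -> ~B))))): min(1, 1 − 0.5 + 1) = 1
  Łukasiewicz value = 1
Difference: 0 − 1 = -1.00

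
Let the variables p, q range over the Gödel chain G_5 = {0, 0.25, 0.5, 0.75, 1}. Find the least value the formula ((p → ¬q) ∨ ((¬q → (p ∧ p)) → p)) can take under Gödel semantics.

The minimum is attained at p = 0.25, q = 0.25:
  ¬q: Gödel ¬ of 0.25 = 0 (operand ≠ 0)
  (p → ¬q): 0.25 > 0, so result = 0
  ¬q: Gödel ¬ of 0.25 = 0 (operand ≠ 0)
  (p ∧ p) = min(0.25, 0.25) = 0.25
  (¬q → (p ∧ p)): 0 ≤ 0.25, so result = 1
  ((¬q → (p ∧ p)) → p): 1 > 0.25, so result = 0.25
  ((p → ¬q) ∨ ((¬q → (p ∧ p)) → p)) = max(0, 0.25) = 0.25
Checking all 25 assignments confirms none give a value below 0.25.

0.25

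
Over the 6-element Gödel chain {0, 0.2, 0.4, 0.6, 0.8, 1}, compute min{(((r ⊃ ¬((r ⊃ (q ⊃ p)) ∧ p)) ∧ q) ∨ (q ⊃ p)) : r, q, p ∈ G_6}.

0.20

The minimum is attained at r = 0, q = 0.2, p = 0:
  (q ⊃ p): 0.2 > 0, so result = 0
  (r ⊃ (q ⊃ p)): 0 ≤ 0, so result = 1
  ((r ⊃ (q ⊃ p)) ∧ p) = min(1, 0) = 0
  ¬((r ⊃ (q ⊃ p)) ∧ p): Gödel ¬ of 0 = 1 (operand is 0)
  (r ⊃ ¬((r ⊃ (q ⊃ p)) ∧ p)): 0 ≤ 1, so result = 1
  ((r ⊃ ¬((r ⊃ (q ⊃ p)) ∧ p)) ∧ q) = min(1, 0.2) = 0.2
  (q ⊃ p): 0.2 > 0, so result = 0
  (((r ⊃ ¬((r ⊃ (q ⊃ p)) ∧ p)) ∧ q) ∨ (q ⊃ p)) = max(0.2, 0) = 0.2
Checking all 216 assignments confirms none give a value below 0.20.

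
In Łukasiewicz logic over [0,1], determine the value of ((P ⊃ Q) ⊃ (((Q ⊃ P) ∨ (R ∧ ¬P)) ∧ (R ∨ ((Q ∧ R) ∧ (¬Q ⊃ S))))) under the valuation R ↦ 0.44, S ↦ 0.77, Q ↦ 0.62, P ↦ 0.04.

(P ⊃ Q): min(1, 1 − 0.04 + 0.62) = 1
(Q ⊃ P): min(1, 1 − 0.62 + 0.04) = 0.42
¬P: Łukasiewicz ¬ gives 1 − 0.04 = 0.96
(R ∧ ¬P) = min(0.44, 0.96) = 0.44
((Q ⊃ P) ∨ (R ∧ ¬P)) = max(0.42, 0.44) = 0.44
(Q ∧ R) = min(0.62, 0.44) = 0.44
¬Q: Łukasiewicz ¬ gives 1 − 0.62 = 0.38
(¬Q ⊃ S): min(1, 1 − 0.38 + 0.77) = 1
((Q ∧ R) ∧ (¬Q ⊃ S)) = min(0.44, 1) = 0.44
(R ∨ ((Q ∧ R) ∧ (¬Q ⊃ S))) = max(0.44, 0.44) = 0.44
(((Q ⊃ P) ∨ (R ∧ ¬P)) ∧ (R ∨ ((Q ∧ R) ∧ (¬Q ⊃ S)))) = min(0.44, 0.44) = 0.44
((P ⊃ Q) ⊃ (((Q ⊃ P) ∨ (R ∧ ¬P)) ∧ (R ∨ ((Q ∧ R) ∧ (¬Q ⊃ S))))): min(1, 1 − 1 + 0.44) = 0.44

0.44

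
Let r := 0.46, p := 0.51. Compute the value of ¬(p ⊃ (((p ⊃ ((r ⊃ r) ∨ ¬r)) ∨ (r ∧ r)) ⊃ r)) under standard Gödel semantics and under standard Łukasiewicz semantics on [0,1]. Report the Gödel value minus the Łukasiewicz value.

Gödel evaluation:
  (r ⊃ r): 0.46 ≤ 0.46, so result = 1
  ¬r: Gödel ¬ of 0.46 = 0 (operand ≠ 0)
  ((r ⊃ r) ∨ ¬r) = max(1, 0) = 1
  (p ⊃ ((r ⊃ r) ∨ ¬r)): 0.51 ≤ 1, so result = 1
  (r ∧ r) = min(0.46, 0.46) = 0.46
  ((p ⊃ ((r ⊃ r) ∨ ¬r)) ∨ (r ∧ r)) = max(1, 0.46) = 1
  (((p ⊃ ((r ⊃ r) ∨ ¬r)) ∨ (r ∧ r)) ⊃ r): 1 > 0.46, so result = 0.46
  (p ⊃ (((p ⊃ ((r ⊃ r) ∨ ¬r)) ∨ (r ∧ r)) ⊃ r)): 0.51 > 0.46, so result = 0.46
  ¬(p ⊃ (((p ⊃ ((r ⊃ r) ∨ ¬r)) ∨ (r ∧ r)) ⊃ r)): Gödel ¬ of 0.46 = 0 (operand ≠ 0)
  Gödel value = 0
Łukasiewicz evaluation:
  (r ⊃ r): min(1, 1 − 0.46 + 0.46) = 1
  ¬r: Łukasiewicz ¬ gives 1 − 0.46 = 0.54
  ((r ⊃ r) ∨ ¬r) = max(1, 0.54) = 1
  (p ⊃ ((r ⊃ r) ∨ ¬r)): min(1, 1 − 0.51 + 1) = 1
  (r ∧ r) = min(0.46, 0.46) = 0.46
  ((p ⊃ ((r ⊃ r) ∨ ¬r)) ∨ (r ∧ r)) = max(1, 0.46) = 1
  (((p ⊃ ((r ⊃ r) ∨ ¬r)) ∨ (r ∧ r)) ⊃ r): min(1, 1 − 1 + 0.46) = 0.46
  (p ⊃ (((p ⊃ ((r ⊃ r) ∨ ¬r)) ∨ (r ∧ r)) ⊃ r)): min(1, 1 − 0.51 + 0.46) = 0.95
  ¬(p ⊃ (((p ⊃ ((r ⊃ r) ∨ ¬r)) ∨ (r ∧ r)) ⊃ r)): Łukasiewicz ¬ gives 1 − 0.95 = 0.05
  Łukasiewicz value = 0.05
Difference: 0 − 0.05 = -0.05

-0.05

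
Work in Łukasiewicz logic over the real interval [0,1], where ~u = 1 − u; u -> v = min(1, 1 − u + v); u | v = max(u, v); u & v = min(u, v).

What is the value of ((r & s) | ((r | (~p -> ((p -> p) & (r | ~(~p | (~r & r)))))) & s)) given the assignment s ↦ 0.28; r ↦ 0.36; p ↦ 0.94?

0.28

(r & s) = min(0.36, 0.28) = 0.28
~p: Łukasiewicz ¬ gives 1 − 0.94 = 0.06
(p -> p): min(1, 1 − 0.94 + 0.94) = 1
~p: Łukasiewicz ¬ gives 1 − 0.94 = 0.06
~r: Łukasiewicz ¬ gives 1 − 0.36 = 0.64
(~r & r) = min(0.64, 0.36) = 0.36
(~p | (~r & r)) = max(0.06, 0.36) = 0.36
~(~p | (~r & r)): Łukasiewicz ¬ gives 1 − 0.36 = 0.64
(r | ~(~p | (~r & r))) = max(0.36, 0.64) = 0.64
((p -> p) & (r | ~(~p | (~r & r)))) = min(1, 0.64) = 0.64
(~p -> ((p -> p) & (r | ~(~p | (~r & r))))): min(1, 1 − 0.06 + 0.64) = 1
(r | (~p -> ((p -> p) & (r | ~(~p | (~r & r)))))) = max(0.36, 1) = 1
((r | (~p -> ((p -> p) & (r | ~(~p | (~r & r)))))) & s) = min(1, 0.28) = 0.28
((r & s) | ((r | (~p -> ((p -> p) & (r | ~(~p | (~r & r)))))) & s)) = max(0.28, 0.28) = 0.28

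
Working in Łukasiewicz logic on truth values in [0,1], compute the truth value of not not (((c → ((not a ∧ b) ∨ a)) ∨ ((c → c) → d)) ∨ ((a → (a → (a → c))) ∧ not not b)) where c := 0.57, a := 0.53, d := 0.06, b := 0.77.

0.96

not a: Łukasiewicz ¬ gives 1 − 0.53 = 0.47
(not a ∧ b) = min(0.47, 0.77) = 0.47
((not a ∧ b) ∨ a) = max(0.47, 0.53) = 0.53
(c → ((not a ∧ b) ∨ a)): min(1, 1 − 0.57 + 0.53) = 0.96
(c → c): min(1, 1 − 0.57 + 0.57) = 1
((c → c) → d): min(1, 1 − 1 + 0.06) = 0.06
((c → ((not a ∧ b) ∨ a)) ∨ ((c → c) → d)) = max(0.96, 0.06) = 0.96
(a → c): min(1, 1 − 0.53 + 0.57) = 1
(a → (a → c)): min(1, 1 − 0.53 + 1) = 1
(a → (a → (a → c))): min(1, 1 − 0.53 + 1) = 1
not b: Łukasiewicz ¬ gives 1 − 0.77 = 0.23
not not b: Łukasiewicz ¬ gives 1 − 0.23 = 0.77
((a → (a → (a → c))) ∧ not not b) = min(1, 0.77) = 0.77
(((c → ((not a ∧ b) ∨ a)) ∨ ((c → c) → d)) ∨ ((a → (a → (a → c))) ∧ not not b)) = max(0.96, 0.77) = 0.96
not (((c → ((not a ∧ b) ∨ a)) ∨ ((c → c) → d)) ∨ ((a → (a → (a → c))) ∧ not not b)): Łukasiewicz ¬ gives 1 − 0.96 = 0.04
not not (((c → ((not a ∧ b) ∨ a)) ∨ ((c → c) → d)) ∨ ((a → (a → (a → c))) ∧ not not b)): Łukasiewicz ¬ gives 1 − 0.04 = 0.96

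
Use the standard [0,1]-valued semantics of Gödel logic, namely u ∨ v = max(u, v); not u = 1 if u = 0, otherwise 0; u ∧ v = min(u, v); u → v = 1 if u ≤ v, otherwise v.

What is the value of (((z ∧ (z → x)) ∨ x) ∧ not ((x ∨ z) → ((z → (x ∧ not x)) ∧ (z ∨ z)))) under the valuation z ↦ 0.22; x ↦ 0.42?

(z → x): 0.22 ≤ 0.42, so result = 1
(z ∧ (z → x)) = min(0.22, 1) = 0.22
((z ∧ (z → x)) ∨ x) = max(0.22, 0.42) = 0.42
(x ∨ z) = max(0.42, 0.22) = 0.42
not x: Gödel ¬ of 0.42 = 0 (operand ≠ 0)
(x ∧ not x) = min(0.42, 0) = 0
(z → (x ∧ not x)): 0.22 > 0, so result = 0
(z ∨ z) = max(0.22, 0.22) = 0.22
((z → (x ∧ not x)) ∧ (z ∨ z)) = min(0, 0.22) = 0
((x ∨ z) → ((z → (x ∧ not x)) ∧ (z ∨ z))): 0.42 > 0, so result = 0
not ((x ∨ z) → ((z → (x ∧ not x)) ∧ (z ∨ z))): Gödel ¬ of 0 = 1 (operand is 0)
(((z ∧ (z → x)) ∨ x) ∧ not ((x ∨ z) → ((z → (x ∧ not x)) ∧ (z ∨ z)))) = min(0.42, 1) = 0.42

0.42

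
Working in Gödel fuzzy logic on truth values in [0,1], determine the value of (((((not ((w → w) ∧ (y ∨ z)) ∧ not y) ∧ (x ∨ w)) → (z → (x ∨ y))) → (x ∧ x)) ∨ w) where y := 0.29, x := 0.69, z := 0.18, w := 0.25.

0.69

(w → w): 0.25 ≤ 0.25, so result = 1
(y ∨ z) = max(0.29, 0.18) = 0.29
((w → w) ∧ (y ∨ z)) = min(1, 0.29) = 0.29
not ((w → w) ∧ (y ∨ z)): Gödel ¬ of 0.29 = 0 (operand ≠ 0)
not y: Gödel ¬ of 0.29 = 0 (operand ≠ 0)
(not ((w → w) ∧ (y ∨ z)) ∧ not y) = min(0, 0) = 0
(x ∨ w) = max(0.69, 0.25) = 0.69
((not ((w → w) ∧ (y ∨ z)) ∧ not y) ∧ (x ∨ w)) = min(0, 0.69) = 0
(x ∨ y) = max(0.69, 0.29) = 0.69
(z → (x ∨ y)): 0.18 ≤ 0.69, so result = 1
(((not ((w → w) ∧ (y ∨ z)) ∧ not y) ∧ (x ∨ w)) → (z → (x ∨ y))): 0 ≤ 1, so result = 1
(x ∧ x) = min(0.69, 0.69) = 0.69
((((not ((w → w) ∧ (y ∨ z)) ∧ not y) ∧ (x ∨ w)) → (z → (x ∨ y))) → (x ∧ x)): 1 > 0.69, so result = 0.69
(((((not ((w → w) ∧ (y ∨ z)) ∧ not y) ∧ (x ∨ w)) → (z → (x ∨ y))) → (x ∧ x)) ∨ w) = max(0.69, 0.25) = 0.69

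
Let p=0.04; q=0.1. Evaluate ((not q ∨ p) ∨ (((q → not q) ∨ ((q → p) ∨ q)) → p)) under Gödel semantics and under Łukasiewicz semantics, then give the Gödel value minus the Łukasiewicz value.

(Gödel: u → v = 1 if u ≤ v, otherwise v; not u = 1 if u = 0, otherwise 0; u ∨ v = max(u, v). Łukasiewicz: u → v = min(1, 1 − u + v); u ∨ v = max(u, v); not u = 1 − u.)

-0.86

Gödel evaluation:
  not q: Gödel ¬ of 0.1 = 0 (operand ≠ 0)
  (not q ∨ p) = max(0, 0.04) = 0.04
  not q: Gödel ¬ of 0.1 = 0 (operand ≠ 0)
  (q → not q): 0.1 > 0, so result = 0
  (q → p): 0.1 > 0.04, so result = 0.04
  ((q → p) ∨ q) = max(0.04, 0.1) = 0.1
  ((q → not q) ∨ ((q → p) ∨ q)) = max(0, 0.1) = 0.1
  (((q → not q) ∨ ((q → p) ∨ q)) → p): 0.1 > 0.04, so result = 0.04
  ((not q ∨ p) ∨ (((q → not q) ∨ ((q → p) ∨ q)) → p)) = max(0.04, 0.04) = 0.04
  Gödel value = 0.04
Łukasiewicz evaluation:
  not q: Łukasiewicz ¬ gives 1 − 0.1 = 0.9
  (not q ∨ p) = max(0.9, 0.04) = 0.9
  not q: Łukasiewicz ¬ gives 1 − 0.1 = 0.9
  (q → not q): min(1, 1 − 0.1 + 0.9) = 1
  (q → p): min(1, 1 − 0.1 + 0.04) = 0.94
  ((q → p) ∨ q) = max(0.94, 0.1) = 0.94
  ((q → not q) ∨ ((q → p) ∨ q)) = max(1, 0.94) = 1
  (((q → not q) ∨ ((q → p) ∨ q)) → p): min(1, 1 − 1 + 0.04) = 0.04
  ((not q ∨ p) ∨ (((q → not q) ∨ ((q → p) ∨ q)) → p)) = max(0.9, 0.04) = 0.9
  Łukasiewicz value = 0.9
Difference: 0.04 − 0.9 = -0.86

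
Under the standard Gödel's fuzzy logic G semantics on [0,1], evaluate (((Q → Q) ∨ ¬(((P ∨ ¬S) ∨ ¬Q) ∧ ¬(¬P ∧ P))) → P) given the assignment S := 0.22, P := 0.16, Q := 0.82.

(Q → Q): 0.82 ≤ 0.82, so result = 1
¬S: Gödel ¬ of 0.22 = 0 (operand ≠ 0)
(P ∨ ¬S) = max(0.16, 0) = 0.16
¬Q: Gödel ¬ of 0.82 = 0 (operand ≠ 0)
((P ∨ ¬S) ∨ ¬Q) = max(0.16, 0) = 0.16
¬P: Gödel ¬ of 0.16 = 0 (operand ≠ 0)
(¬P ∧ P) = min(0, 0.16) = 0
¬(¬P ∧ P): Gödel ¬ of 0 = 1 (operand is 0)
(((P ∨ ¬S) ∨ ¬Q) ∧ ¬(¬P ∧ P)) = min(0.16, 1) = 0.16
¬(((P ∨ ¬S) ∨ ¬Q) ∧ ¬(¬P ∧ P)): Gödel ¬ of 0.16 = 0 (operand ≠ 0)
((Q → Q) ∨ ¬(((P ∨ ¬S) ∨ ¬Q) ∧ ¬(¬P ∧ P))) = max(1, 0) = 1
(((Q → Q) ∨ ¬(((P ∨ ¬S) ∨ ¬Q) ∧ ¬(¬P ∧ P))) → P): 1 > 0.16, so result = 0.16

0.16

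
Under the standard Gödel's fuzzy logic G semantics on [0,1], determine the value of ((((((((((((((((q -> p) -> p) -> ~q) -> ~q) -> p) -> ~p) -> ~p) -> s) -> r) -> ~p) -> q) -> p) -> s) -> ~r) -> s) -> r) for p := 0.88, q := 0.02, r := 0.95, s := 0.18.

(q -> p): 0.02 ≤ 0.88, so result = 1
((q -> p) -> p): 1 > 0.88, so result = 0.88
~q: Gödel ¬ of 0.02 = 0 (operand ≠ 0)
(((q -> p) -> p) -> ~q): 0.88 > 0, so result = 0
~q: Gödel ¬ of 0.02 = 0 (operand ≠ 0)
((((q -> p) -> p) -> ~q) -> ~q): 0 ≤ 0, so result = 1
(((((q -> p) -> p) -> ~q) -> ~q) -> p): 1 > 0.88, so result = 0.88
~p: Gödel ¬ of 0.88 = 0 (operand ≠ 0)
((((((q -> p) -> p) -> ~q) -> ~q) -> p) -> ~p): 0.88 > 0, so result = 0
~p: Gödel ¬ of 0.88 = 0 (operand ≠ 0)
(((((((q -> p) -> p) -> ~q) -> ~q) -> p) -> ~p) -> ~p): 0 ≤ 0, so result = 1
((((((((q -> p) -> p) -> ~q) -> ~q) -> p) -> ~p) -> ~p) -> s): 1 > 0.18, so result = 0.18
(((((((((q -> p) -> p) -> ~q) -> ~q) -> p) -> ~p) -> ~p) -> s) -> r): 0.18 ≤ 0.95, so result = 1
~p: Gödel ¬ of 0.88 = 0 (operand ≠ 0)
((((((((((q -> p) -> p) -> ~q) -> ~q) -> p) -> ~p) -> ~p) -> s) -> r) -> ~p): 1 > 0, so result = 0
(((((((((((q -> p) -> p) -> ~q) -> ~q) -> p) -> ~p) -> ~p) -> s) -> r) -> ~p) -> q): 0 ≤ 0.02, so result = 1
((((((((((((q -> p) -> p) -> ~q) -> ~q) -> p) -> ~p) -> ~p) -> s) -> r) -> ~p) -> q) -> p): 1 > 0.88, so result = 0.88
(((((((((((((q -> p) -> p) -> ~q) -> ~q) -> p) -> ~p) -> ~p) -> s) -> r) -> ~p) -> q) -> p) -> s): 0.88 > 0.18, so result = 0.18
~r: Gödel ¬ of 0.95 = 0 (operand ≠ 0)
((((((((((((((q -> p) -> p) -> ~q) -> ~q) -> p) -> ~p) -> ~p) -> s) -> r) -> ~p) -> q) -> p) -> s) -> ~r): 0.18 > 0, so result = 0
(((((((((((((((q -> p) -> p) -> ~q) -> ~q) -> p) -> ~p) -> ~p) -> s) -> r) -> ~p) -> q) -> p) -> s) -> ~r) -> s): 0 ≤ 0.18, so result = 1
((((((((((((((((q -> p) -> p) -> ~q) -> ~q) -> p) -> ~p) -> ~p) -> s) -> r) -> ~p) -> q) -> p) -> s) -> ~r) -> s) -> r): 1 > 0.95, so result = 0.95

0.95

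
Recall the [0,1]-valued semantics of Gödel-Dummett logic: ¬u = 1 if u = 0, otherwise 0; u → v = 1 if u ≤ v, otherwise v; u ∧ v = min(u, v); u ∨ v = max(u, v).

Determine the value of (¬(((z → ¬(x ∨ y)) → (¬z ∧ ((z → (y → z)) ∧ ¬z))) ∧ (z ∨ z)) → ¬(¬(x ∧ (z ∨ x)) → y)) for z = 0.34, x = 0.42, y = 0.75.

1.00

(x ∨ y) = max(0.42, 0.75) = 0.75
¬(x ∨ y): Gödel ¬ of 0.75 = 0 (operand ≠ 0)
(z → ¬(x ∨ y)): 0.34 > 0, so result = 0
¬z: Gödel ¬ of 0.34 = 0 (operand ≠ 0)
(y → z): 0.75 > 0.34, so result = 0.34
(z → (y → z)): 0.34 ≤ 0.34, so result = 1
¬z: Gödel ¬ of 0.34 = 0 (operand ≠ 0)
((z → (y → z)) ∧ ¬z) = min(1, 0) = 0
(¬z ∧ ((z → (y → z)) ∧ ¬z)) = min(0, 0) = 0
((z → ¬(x ∨ y)) → (¬z ∧ ((z → (y → z)) ∧ ¬z))): 0 ≤ 0, so result = 1
(z ∨ z) = max(0.34, 0.34) = 0.34
(((z → ¬(x ∨ y)) → (¬z ∧ ((z → (y → z)) ∧ ¬z))) ∧ (z ∨ z)) = min(1, 0.34) = 0.34
¬(((z → ¬(x ∨ y)) → (¬z ∧ ((z → (y → z)) ∧ ¬z))) ∧ (z ∨ z)): Gödel ¬ of 0.34 = 0 (operand ≠ 0)
(z ∨ x) = max(0.34, 0.42) = 0.42
(x ∧ (z ∨ x)) = min(0.42, 0.42) = 0.42
¬(x ∧ (z ∨ x)): Gödel ¬ of 0.42 = 0 (operand ≠ 0)
(¬(x ∧ (z ∨ x)) → y): 0 ≤ 0.75, so result = 1
¬(¬(x ∧ (z ∨ x)) → y): Gödel ¬ of 1 = 0 (operand ≠ 0)
(¬(((z → ¬(x ∨ y)) → (¬z ∧ ((z → (y → z)) ∧ ¬z))) ∧ (z ∨ z)) → ¬(¬(x ∧ (z ∨ x)) → y)): 0 ≤ 0, so result = 1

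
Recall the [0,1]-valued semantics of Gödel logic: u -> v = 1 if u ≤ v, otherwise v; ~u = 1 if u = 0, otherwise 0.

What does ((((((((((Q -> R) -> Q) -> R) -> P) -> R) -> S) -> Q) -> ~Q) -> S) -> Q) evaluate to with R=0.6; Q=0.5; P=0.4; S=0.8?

(Q -> R): 0.5 ≤ 0.6, so result = 1
((Q -> R) -> Q): 1 > 0.5, so result = 0.5
(((Q -> R) -> Q) -> R): 0.5 ≤ 0.6, so result = 1
((((Q -> R) -> Q) -> R) -> P): 1 > 0.4, so result = 0.4
(((((Q -> R) -> Q) -> R) -> P) -> R): 0.4 ≤ 0.6, so result = 1
((((((Q -> R) -> Q) -> R) -> P) -> R) -> S): 1 > 0.8, so result = 0.8
(((((((Q -> R) -> Q) -> R) -> P) -> R) -> S) -> Q): 0.8 > 0.5, so result = 0.5
~Q: Gödel ¬ of 0.5 = 0 (operand ≠ 0)
((((((((Q -> R) -> Q) -> R) -> P) -> R) -> S) -> Q) -> ~Q): 0.5 > 0, so result = 0
(((((((((Q -> R) -> Q) -> R) -> P) -> R) -> S) -> Q) -> ~Q) -> S): 0 ≤ 0.8, so result = 1
((((((((((Q -> R) -> Q) -> R) -> P) -> R) -> S) -> Q) -> ~Q) -> S) -> Q): 1 > 0.5, so result = 0.5

0.50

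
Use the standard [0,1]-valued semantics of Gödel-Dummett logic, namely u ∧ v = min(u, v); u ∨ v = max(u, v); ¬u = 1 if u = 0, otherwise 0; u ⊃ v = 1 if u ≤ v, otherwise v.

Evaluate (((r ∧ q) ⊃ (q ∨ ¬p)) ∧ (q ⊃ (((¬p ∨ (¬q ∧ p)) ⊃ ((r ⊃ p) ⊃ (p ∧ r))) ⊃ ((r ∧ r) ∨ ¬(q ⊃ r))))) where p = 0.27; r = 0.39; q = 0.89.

(r ∧ q) = min(0.39, 0.89) = 0.39
¬p: Gödel ¬ of 0.27 = 0 (operand ≠ 0)
(q ∨ ¬p) = max(0.89, 0) = 0.89
((r ∧ q) ⊃ (q ∨ ¬p)): 0.39 ≤ 0.89, so result = 1
¬p: Gödel ¬ of 0.27 = 0 (operand ≠ 0)
¬q: Gödel ¬ of 0.89 = 0 (operand ≠ 0)
(¬q ∧ p) = min(0, 0.27) = 0
(¬p ∨ (¬q ∧ p)) = max(0, 0) = 0
(r ⊃ p): 0.39 > 0.27, so result = 0.27
(p ∧ r) = min(0.27, 0.39) = 0.27
((r ⊃ p) ⊃ (p ∧ r)): 0.27 ≤ 0.27, so result = 1
((¬p ∨ (¬q ∧ p)) ⊃ ((r ⊃ p) ⊃ (p ∧ r))): 0 ≤ 1, so result = 1
(r ∧ r) = min(0.39, 0.39) = 0.39
(q ⊃ r): 0.89 > 0.39, so result = 0.39
¬(q ⊃ r): Gödel ¬ of 0.39 = 0 (operand ≠ 0)
((r ∧ r) ∨ ¬(q ⊃ r)) = max(0.39, 0) = 0.39
(((¬p ∨ (¬q ∧ p)) ⊃ ((r ⊃ p) ⊃ (p ∧ r))) ⊃ ((r ∧ r) ∨ ¬(q ⊃ r))): 1 > 0.39, so result = 0.39
(q ⊃ (((¬p ∨ (¬q ∧ p)) ⊃ ((r ⊃ p) ⊃ (p ∧ r))) ⊃ ((r ∧ r) ∨ ¬(q ⊃ r)))): 0.89 > 0.39, so result = 0.39
(((r ∧ q) ⊃ (q ∨ ¬p)) ∧ (q ⊃ (((¬p ∨ (¬q ∧ p)) ⊃ ((r ⊃ p) ⊃ (p ∧ r))) ⊃ ((r ∧ r) ∨ ¬(q ⊃ r))))) = min(1, 0.39) = 0.39

0.39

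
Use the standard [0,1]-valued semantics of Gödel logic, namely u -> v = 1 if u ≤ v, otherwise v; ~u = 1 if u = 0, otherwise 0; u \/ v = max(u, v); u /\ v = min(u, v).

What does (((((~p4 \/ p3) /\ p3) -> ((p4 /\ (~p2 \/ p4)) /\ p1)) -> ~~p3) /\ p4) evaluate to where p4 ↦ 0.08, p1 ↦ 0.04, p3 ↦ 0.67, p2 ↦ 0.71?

0.08

~p4: Gödel ¬ of 0.08 = 0 (operand ≠ 0)
(~p4 \/ p3) = max(0, 0.67) = 0.67
((~p4 \/ p3) /\ p3) = min(0.67, 0.67) = 0.67
~p2: Gödel ¬ of 0.71 = 0 (operand ≠ 0)
(~p2 \/ p4) = max(0, 0.08) = 0.08
(p4 /\ (~p2 \/ p4)) = min(0.08, 0.08) = 0.08
((p4 /\ (~p2 \/ p4)) /\ p1) = min(0.08, 0.04) = 0.04
(((~p4 \/ p3) /\ p3) -> ((p4 /\ (~p2 \/ p4)) /\ p1)): 0.67 > 0.04, so result = 0.04
~p3: Gödel ¬ of 0.67 = 0 (operand ≠ 0)
~~p3: Gödel ¬ of 0 = 1 (operand is 0)
((((~p4 \/ p3) /\ p3) -> ((p4 /\ (~p2 \/ p4)) /\ p1)) -> ~~p3): 0.04 ≤ 1, so result = 1
(((((~p4 \/ p3) /\ p3) -> ((p4 /\ (~p2 \/ p4)) /\ p1)) -> ~~p3) /\ p4) = min(1, 0.08) = 0.08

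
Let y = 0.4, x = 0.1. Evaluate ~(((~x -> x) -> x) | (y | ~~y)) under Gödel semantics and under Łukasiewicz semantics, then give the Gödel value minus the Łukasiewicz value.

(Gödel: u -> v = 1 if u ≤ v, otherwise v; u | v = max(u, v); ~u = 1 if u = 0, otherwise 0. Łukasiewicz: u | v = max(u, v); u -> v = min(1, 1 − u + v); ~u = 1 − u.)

-0.10

Gödel evaluation:
  ~x: Gödel ¬ of 0.1 = 0 (operand ≠ 0)
  (~x -> x): 0 ≤ 0.1, so result = 1
  ((~x -> x) -> x): 1 > 0.1, so result = 0.1
  ~y: Gödel ¬ of 0.4 = 0 (operand ≠ 0)
  ~~y: Gödel ¬ of 0 = 1 (operand is 0)
  (y | ~~y) = max(0.4, 1) = 1
  (((~x -> x) -> x) | (y | ~~y)) = max(0.1, 1) = 1
  ~(((~x -> x) -> x) | (y | ~~y)): Gödel ¬ of 1 = 0 (operand ≠ 0)
  Gödel value = 0
Łukasiewicz evaluation:
  ~x: Łukasiewicz ¬ gives 1 − 0.1 = 0.9
  (~x -> x): min(1, 1 − 0.9 + 0.1) = 0.2
  ((~x -> x) -> x): min(1, 1 − 0.2 + 0.1) = 0.9
  ~y: Łukasiewicz ¬ gives 1 − 0.4 = 0.6
  ~~y: Łukasiewicz ¬ gives 1 − 0.6 = 0.4
  (y | ~~y) = max(0.4, 0.4) = 0.4
  (((~x -> x) -> x) | (y | ~~y)) = max(0.9, 0.4) = 0.9
  ~(((~x -> x) -> x) | (y | ~~y)): Łukasiewicz ¬ gives 1 − 0.9 = 0.1
  Łukasiewicz value = 0.1
Difference: 0 − 0.1 = -0.10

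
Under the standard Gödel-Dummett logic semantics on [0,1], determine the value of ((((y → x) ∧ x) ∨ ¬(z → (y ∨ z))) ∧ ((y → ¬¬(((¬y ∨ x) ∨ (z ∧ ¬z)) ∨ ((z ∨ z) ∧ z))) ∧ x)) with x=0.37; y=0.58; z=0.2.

0.37

(y → x): 0.58 > 0.37, so result = 0.37
((y → x) ∧ x) = min(0.37, 0.37) = 0.37
(y ∨ z) = max(0.58, 0.2) = 0.58
(z → (y ∨ z)): 0.2 ≤ 0.58, so result = 1
¬(z → (y ∨ z)): Gödel ¬ of 1 = 0 (operand ≠ 0)
(((y → x) ∧ x) ∨ ¬(z → (y ∨ z))) = max(0.37, 0) = 0.37
¬y: Gödel ¬ of 0.58 = 0 (operand ≠ 0)
(¬y ∨ x) = max(0, 0.37) = 0.37
¬z: Gödel ¬ of 0.2 = 0 (operand ≠ 0)
(z ∧ ¬z) = min(0.2, 0) = 0
((¬y ∨ x) ∨ (z ∧ ¬z)) = max(0.37, 0) = 0.37
(z ∨ z) = max(0.2, 0.2) = 0.2
((z ∨ z) ∧ z) = min(0.2, 0.2) = 0.2
(((¬y ∨ x) ∨ (z ∧ ¬z)) ∨ ((z ∨ z) ∧ z)) = max(0.37, 0.2) = 0.37
¬(((¬y ∨ x) ∨ (z ∧ ¬z)) ∨ ((z ∨ z) ∧ z)): Gödel ¬ of 0.37 = 0 (operand ≠ 0)
¬¬(((¬y ∨ x) ∨ (z ∧ ¬z)) ∨ ((z ∨ z) ∧ z)): Gödel ¬ of 0 = 1 (operand is 0)
(y → ¬¬(((¬y ∨ x) ∨ (z ∧ ¬z)) ∨ ((z ∨ z) ∧ z))): 0.58 ≤ 1, so result = 1
((y → ¬¬(((¬y ∨ x) ∨ (z ∧ ¬z)) ∨ ((z ∨ z) ∧ z))) ∧ x) = min(1, 0.37) = 0.37
((((y → x) ∧ x) ∨ ¬(z → (y ∨ z))) ∧ ((y → ¬¬(((¬y ∨ x) ∨ (z ∧ ¬z)) ∨ ((z ∨ z) ∧ z))) ∧ x)) = min(0.37, 0.37) = 0.37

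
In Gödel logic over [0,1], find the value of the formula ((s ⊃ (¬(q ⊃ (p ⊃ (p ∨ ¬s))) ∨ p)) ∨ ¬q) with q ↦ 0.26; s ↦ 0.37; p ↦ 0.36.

¬s: Gödel ¬ of 0.37 = 0 (operand ≠ 0)
(p ∨ ¬s) = max(0.36, 0) = 0.36
(p ⊃ (p ∨ ¬s)): 0.36 ≤ 0.36, so result = 1
(q ⊃ (p ⊃ (p ∨ ¬s))): 0.26 ≤ 1, so result = 1
¬(q ⊃ (p ⊃ (p ∨ ¬s))): Gödel ¬ of 1 = 0 (operand ≠ 0)
(¬(q ⊃ (p ⊃ (p ∨ ¬s))) ∨ p) = max(0, 0.36) = 0.36
(s ⊃ (¬(q ⊃ (p ⊃ (p ∨ ¬s))) ∨ p)): 0.37 > 0.36, so result = 0.36
¬q: Gödel ¬ of 0.26 = 0 (operand ≠ 0)
((s ⊃ (¬(q ⊃ (p ⊃ (p ∨ ¬s))) ∨ p)) ∨ ¬q) = max(0.36, 0) = 0.36

0.36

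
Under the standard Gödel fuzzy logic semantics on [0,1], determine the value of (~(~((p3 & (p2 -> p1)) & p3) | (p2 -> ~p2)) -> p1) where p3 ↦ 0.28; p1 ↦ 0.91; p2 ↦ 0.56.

(p2 -> p1): 0.56 ≤ 0.91, so result = 1
(p3 & (p2 -> p1)) = min(0.28, 1) = 0.28
((p3 & (p2 -> p1)) & p3) = min(0.28, 0.28) = 0.28
~((p3 & (p2 -> p1)) & p3): Gödel ¬ of 0.28 = 0 (operand ≠ 0)
~p2: Gödel ¬ of 0.56 = 0 (operand ≠ 0)
(p2 -> ~p2): 0.56 > 0, so result = 0
(~((p3 & (p2 -> p1)) & p3) | (p2 -> ~p2)) = max(0, 0) = 0
~(~((p3 & (p2 -> p1)) & p3) | (p2 -> ~p2)): Gödel ¬ of 0 = 1 (operand is 0)
(~(~((p3 & (p2 -> p1)) & p3) | (p2 -> ~p2)) -> p1): 1 > 0.91, so result = 0.91

0.91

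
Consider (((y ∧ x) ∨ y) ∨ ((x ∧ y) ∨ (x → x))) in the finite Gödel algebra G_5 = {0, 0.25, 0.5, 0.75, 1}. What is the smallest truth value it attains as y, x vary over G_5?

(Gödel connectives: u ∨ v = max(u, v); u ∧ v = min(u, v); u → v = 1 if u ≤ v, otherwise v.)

Every assignment gives 1. For instance at y = 0, x = 0:
  (y ∧ x) = min(0, 0) = 0
  ((y ∧ x) ∨ y) = max(0, 0) = 0
  (x ∧ y) = min(0, 0) = 0
  (x → x): 0 ≤ 0, so result = 1
  ((x ∧ y) ∨ (x → x)) = max(0, 1) = 1
  (((y ∧ x) ∨ y) ∨ ((x ∧ y) ∨ (x → x))) = max(0, 1) = 1
All 25 assignments give value 1 — the formula is a G_5-tautology.

1.00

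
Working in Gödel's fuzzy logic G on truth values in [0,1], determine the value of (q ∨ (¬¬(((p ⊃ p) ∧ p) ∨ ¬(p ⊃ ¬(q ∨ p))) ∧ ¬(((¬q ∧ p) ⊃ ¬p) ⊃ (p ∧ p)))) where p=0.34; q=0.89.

(p ⊃ p): 0.34 ≤ 0.34, so result = 1
((p ⊃ p) ∧ p) = min(1, 0.34) = 0.34
(q ∨ p) = max(0.89, 0.34) = 0.89
¬(q ∨ p): Gödel ¬ of 0.89 = 0 (operand ≠ 0)
(p ⊃ ¬(q ∨ p)): 0.34 > 0, so result = 0
¬(p ⊃ ¬(q ∨ p)): Gödel ¬ of 0 = 1 (operand is 0)
(((p ⊃ p) ∧ p) ∨ ¬(p ⊃ ¬(q ∨ p))) = max(0.34, 1) = 1
¬(((p ⊃ p) ∧ p) ∨ ¬(p ⊃ ¬(q ∨ p))): Gödel ¬ of 1 = 0 (operand ≠ 0)
¬¬(((p ⊃ p) ∧ p) ∨ ¬(p ⊃ ¬(q ∨ p))): Gödel ¬ of 0 = 1 (operand is 0)
¬q: Gödel ¬ of 0.89 = 0 (operand ≠ 0)
(¬q ∧ p) = min(0, 0.34) = 0
¬p: Gödel ¬ of 0.34 = 0 (operand ≠ 0)
((¬q ∧ p) ⊃ ¬p): 0 ≤ 0, so result = 1
(p ∧ p) = min(0.34, 0.34) = 0.34
(((¬q ∧ p) ⊃ ¬p) ⊃ (p ∧ p)): 1 > 0.34, so result = 0.34
¬(((¬q ∧ p) ⊃ ¬p) ⊃ (p ∧ p)): Gödel ¬ of 0.34 = 0 (operand ≠ 0)
(¬¬(((p ⊃ p) ∧ p) ∨ ¬(p ⊃ ¬(q ∨ p))) ∧ ¬(((¬q ∧ p) ⊃ ¬p) ⊃ (p ∧ p))) = min(1, 0) = 0
(q ∨ (¬¬(((p ⊃ p) ∧ p) ∨ ¬(p ⊃ ¬(q ∨ p))) ∧ ¬(((¬q ∧ p) ⊃ ¬p) ⊃ (p ∧ p)))) = max(0.89, 0) = 0.89

0.89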